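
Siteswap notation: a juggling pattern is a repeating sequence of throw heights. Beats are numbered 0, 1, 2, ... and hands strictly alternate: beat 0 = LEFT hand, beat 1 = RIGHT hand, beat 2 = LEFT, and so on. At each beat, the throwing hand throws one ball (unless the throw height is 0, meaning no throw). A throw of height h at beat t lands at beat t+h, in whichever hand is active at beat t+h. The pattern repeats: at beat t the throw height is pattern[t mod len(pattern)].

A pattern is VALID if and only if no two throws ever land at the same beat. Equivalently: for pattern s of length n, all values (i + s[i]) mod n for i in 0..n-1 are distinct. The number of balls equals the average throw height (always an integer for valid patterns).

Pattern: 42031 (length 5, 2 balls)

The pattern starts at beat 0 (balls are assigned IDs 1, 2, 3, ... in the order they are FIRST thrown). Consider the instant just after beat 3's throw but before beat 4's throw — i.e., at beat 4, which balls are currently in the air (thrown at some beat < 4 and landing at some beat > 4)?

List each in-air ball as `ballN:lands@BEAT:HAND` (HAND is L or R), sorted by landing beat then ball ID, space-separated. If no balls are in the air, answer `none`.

Answer: ball2:lands@6:L

Derivation:
Beat 0 (L): throw ball1 h=4 -> lands@4:L; in-air after throw: [b1@4:L]
Beat 1 (R): throw ball2 h=2 -> lands@3:R; in-air after throw: [b2@3:R b1@4:L]
Beat 3 (R): throw ball2 h=3 -> lands@6:L; in-air after throw: [b1@4:L b2@6:L]
Beat 4 (L): throw ball1 h=1 -> lands@5:R; in-air after throw: [b1@5:R b2@6:L]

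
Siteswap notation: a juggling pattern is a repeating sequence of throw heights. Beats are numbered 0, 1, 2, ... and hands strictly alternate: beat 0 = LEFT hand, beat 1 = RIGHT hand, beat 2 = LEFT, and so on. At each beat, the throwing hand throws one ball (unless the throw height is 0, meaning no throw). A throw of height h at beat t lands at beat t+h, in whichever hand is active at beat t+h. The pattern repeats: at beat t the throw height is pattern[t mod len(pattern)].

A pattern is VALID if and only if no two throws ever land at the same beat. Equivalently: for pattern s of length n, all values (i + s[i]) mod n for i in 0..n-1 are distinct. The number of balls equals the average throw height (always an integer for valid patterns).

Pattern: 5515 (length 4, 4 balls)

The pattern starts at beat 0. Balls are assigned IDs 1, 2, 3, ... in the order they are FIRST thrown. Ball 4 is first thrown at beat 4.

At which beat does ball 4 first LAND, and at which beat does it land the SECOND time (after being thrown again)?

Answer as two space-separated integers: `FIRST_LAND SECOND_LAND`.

Beat 0 (L): throw ball1 h=5 -> lands@5:R; in-air after throw: [b1@5:R]
Beat 1 (R): throw ball2 h=5 -> lands@6:L; in-air after throw: [b1@5:R b2@6:L]
Beat 2 (L): throw ball3 h=1 -> lands@3:R; in-air after throw: [b3@3:R b1@5:R b2@6:L]
Beat 3 (R): throw ball3 h=5 -> lands@8:L; in-air after throw: [b1@5:R b2@6:L b3@8:L]
Beat 4 (L): throw ball4 h=5 -> lands@9:R; in-air after throw: [b1@5:R b2@6:L b3@8:L b4@9:R]
Beat 5 (R): throw ball1 h=5 -> lands@10:L; in-air after throw: [b2@6:L b3@8:L b4@9:R b1@10:L]
Beat 6 (L): throw ball2 h=1 -> lands@7:R; in-air after throw: [b2@7:R b3@8:L b4@9:R b1@10:L]
Beat 7 (R): throw ball2 h=5 -> lands@12:L; in-air after throw: [b3@8:L b4@9:R b1@10:L b2@12:L]
Beat 8 (L): throw ball3 h=5 -> lands@13:R; in-air after throw: [b4@9:R b1@10:L b2@12:L b3@13:R]
Beat 9 (R): throw ball4 h=5 -> lands@14:L; in-air after throw: [b1@10:L b2@12:L b3@13:R b4@14:L]
Beat 10 (L): throw ball1 h=1 -> lands@11:R; in-air after throw: [b1@11:R b2@12:L b3@13:R b4@14:L]
Beat 11 (R): throw ball1 h=5 -> lands@16:L; in-air after throw: [b2@12:L b3@13:R b4@14:L b1@16:L]
Beat 12 (L): throw ball2 h=5 -> lands@17:R; in-air after throw: [b3@13:R b4@14:L b1@16:L b2@17:R]
Ball 4: thrown@4 h=5 -> first land @9; rethrown@9 h=5 -> second land @14

Answer: 9 14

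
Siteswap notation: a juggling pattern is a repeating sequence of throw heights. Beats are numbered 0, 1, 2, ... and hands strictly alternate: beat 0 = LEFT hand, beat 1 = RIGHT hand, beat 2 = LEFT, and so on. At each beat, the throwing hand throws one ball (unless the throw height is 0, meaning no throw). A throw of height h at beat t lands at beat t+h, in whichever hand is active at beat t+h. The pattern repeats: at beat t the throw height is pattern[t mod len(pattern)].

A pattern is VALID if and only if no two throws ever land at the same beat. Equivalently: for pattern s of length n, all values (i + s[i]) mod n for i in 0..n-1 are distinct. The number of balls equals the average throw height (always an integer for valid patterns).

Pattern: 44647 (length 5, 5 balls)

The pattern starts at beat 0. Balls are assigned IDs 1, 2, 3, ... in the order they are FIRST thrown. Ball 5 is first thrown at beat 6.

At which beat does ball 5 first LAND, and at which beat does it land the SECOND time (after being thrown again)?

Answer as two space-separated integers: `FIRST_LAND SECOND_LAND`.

Answer: 10 14

Derivation:
Beat 0 (L): throw ball1 h=4 -> lands@4:L; in-air after throw: [b1@4:L]
Beat 1 (R): throw ball2 h=4 -> lands@5:R; in-air after throw: [b1@4:L b2@5:R]
Beat 2 (L): throw ball3 h=6 -> lands@8:L; in-air after throw: [b1@4:L b2@5:R b3@8:L]
Beat 3 (R): throw ball4 h=4 -> lands@7:R; in-air after throw: [b1@4:L b2@5:R b4@7:R b3@8:L]
Beat 4 (L): throw ball1 h=7 -> lands@11:R; in-air after throw: [b2@5:R b4@7:R b3@8:L b1@11:R]
Beat 5 (R): throw ball2 h=4 -> lands@9:R; in-air after throw: [b4@7:R b3@8:L b2@9:R b1@11:R]
Beat 6 (L): throw ball5 h=4 -> lands@10:L; in-air after throw: [b4@7:R b3@8:L b2@9:R b5@10:L b1@11:R]
Beat 7 (R): throw ball4 h=6 -> lands@13:R; in-air after throw: [b3@8:L b2@9:R b5@10:L b1@11:R b4@13:R]
Beat 8 (L): throw ball3 h=4 -> lands@12:L; in-air after throw: [b2@9:R b5@10:L b1@11:R b3@12:L b4@13:R]
Beat 9 (R): throw ball2 h=7 -> lands@16:L; in-air after throw: [b5@10:L b1@11:R b3@12:L b4@13:R b2@16:L]
Beat 10 (L): throw ball5 h=4 -> lands@14:L; in-air after throw: [b1@11:R b3@12:L b4@13:R b5@14:L b2@16:L]
Beat 11 (R): throw ball1 h=4 -> lands@15:R; in-air after throw: [b3@12:L b4@13:R b5@14:L b1@15:R b2@16:L]
Beat 12 (L): throw ball3 h=6 -> lands@18:L; in-air after throw: [b4@13:R b5@14:L b1@15:R b2@16:L b3@18:L]
Beat 13 (R): throw ball4 h=4 -> lands@17:R; in-air after throw: [b5@14:L b1@15:R b2@16:L b4@17:R b3@18:L]
Beat 14 (L): throw ball5 h=7 -> lands@21:R; in-air after throw: [b1@15:R b2@16:L b4@17:R b3@18:L b5@21:R]
Ball 5: thrown@6 h=4 -> first land @10; rethrown@10 h=4 -> second land @14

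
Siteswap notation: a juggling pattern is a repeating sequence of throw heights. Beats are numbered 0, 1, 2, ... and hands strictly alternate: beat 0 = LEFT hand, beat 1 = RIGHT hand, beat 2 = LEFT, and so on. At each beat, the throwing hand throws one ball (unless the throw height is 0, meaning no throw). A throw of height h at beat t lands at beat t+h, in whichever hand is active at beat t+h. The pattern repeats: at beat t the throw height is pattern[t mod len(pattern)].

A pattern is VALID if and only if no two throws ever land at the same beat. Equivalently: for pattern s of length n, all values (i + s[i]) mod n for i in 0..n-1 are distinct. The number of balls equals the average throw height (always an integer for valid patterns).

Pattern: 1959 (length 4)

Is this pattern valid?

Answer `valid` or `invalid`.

Answer: valid

Derivation:
i=0: (i + s[i]) mod n = (0 + 1) mod 4 = 1
i=1: (i + s[i]) mod n = (1 + 9) mod 4 = 2
i=2: (i + s[i]) mod n = (2 + 5) mod 4 = 3
i=3: (i + s[i]) mod n = (3 + 9) mod 4 = 0
Residues: [1, 2, 3, 0], distinct: True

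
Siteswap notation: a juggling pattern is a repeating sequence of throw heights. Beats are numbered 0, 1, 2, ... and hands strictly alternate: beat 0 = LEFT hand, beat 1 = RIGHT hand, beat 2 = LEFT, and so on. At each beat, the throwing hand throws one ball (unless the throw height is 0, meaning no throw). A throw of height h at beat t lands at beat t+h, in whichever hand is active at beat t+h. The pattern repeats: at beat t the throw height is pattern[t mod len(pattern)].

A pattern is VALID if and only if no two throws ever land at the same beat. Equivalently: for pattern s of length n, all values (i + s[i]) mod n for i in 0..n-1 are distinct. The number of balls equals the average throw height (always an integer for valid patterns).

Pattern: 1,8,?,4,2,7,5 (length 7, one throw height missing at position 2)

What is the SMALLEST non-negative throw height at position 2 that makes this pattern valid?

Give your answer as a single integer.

i=0: (0 + 1) mod 7 = 1
i=1: (1 + 8) mod 7 = 2
i=2: s[i]=? (unknown)
i=3: (3 + 4) mod 7 = 0
i=4: (4 + 2) mod 7 = 6
i=5: (5 + 7) mod 7 = 5
i=6: (6 + 5) mod 7 = 4
Known residues: [0, 1, 2, 4, 5, 6]; need a permutation of 0..6, so missing residue r = 3
Need (2 + s) mod 7 = 3; smallest s = (3 - 2) mod 7 = 1

Answer: 1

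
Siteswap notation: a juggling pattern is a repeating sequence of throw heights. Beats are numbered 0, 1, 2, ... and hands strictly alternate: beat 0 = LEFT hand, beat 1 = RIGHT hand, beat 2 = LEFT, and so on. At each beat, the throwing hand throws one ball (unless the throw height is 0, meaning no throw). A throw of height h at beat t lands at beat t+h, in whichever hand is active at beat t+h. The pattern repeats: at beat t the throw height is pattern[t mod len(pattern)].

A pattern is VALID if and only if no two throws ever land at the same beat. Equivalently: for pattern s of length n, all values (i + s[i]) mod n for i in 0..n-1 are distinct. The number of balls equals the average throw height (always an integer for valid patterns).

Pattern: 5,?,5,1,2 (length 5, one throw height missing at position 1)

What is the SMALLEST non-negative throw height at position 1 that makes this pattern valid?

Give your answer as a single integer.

Answer: 2

Derivation:
i=0: (0 + 5) mod 5 = 0
i=1: s[i]=? (unknown)
i=2: (2 + 5) mod 5 = 2
i=3: (3 + 1) mod 5 = 4
i=4: (4 + 2) mod 5 = 1
Known residues: [0, 1, 2, 4]; need a permutation of 0..4, so missing residue r = 3
Need (1 + s) mod 5 = 3; smallest s = (3 - 1) mod 5 = 2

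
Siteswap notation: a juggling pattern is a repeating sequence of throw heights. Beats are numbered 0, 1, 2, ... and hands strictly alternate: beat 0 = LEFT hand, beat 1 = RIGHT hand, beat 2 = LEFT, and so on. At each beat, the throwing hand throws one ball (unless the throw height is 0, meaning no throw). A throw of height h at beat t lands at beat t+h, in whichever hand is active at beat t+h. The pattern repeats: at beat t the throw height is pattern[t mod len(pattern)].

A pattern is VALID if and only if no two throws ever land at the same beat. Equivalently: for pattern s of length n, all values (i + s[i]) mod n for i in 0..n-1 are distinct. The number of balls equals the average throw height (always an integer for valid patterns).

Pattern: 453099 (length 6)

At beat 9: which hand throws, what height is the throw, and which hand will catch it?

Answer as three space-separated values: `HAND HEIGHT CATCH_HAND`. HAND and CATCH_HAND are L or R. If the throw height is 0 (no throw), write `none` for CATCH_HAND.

Beat 9: 9 mod 2 = 1, so hand = R
Throw height = pattern[9 mod 6] = pattern[3] = 0

Answer: R 0 none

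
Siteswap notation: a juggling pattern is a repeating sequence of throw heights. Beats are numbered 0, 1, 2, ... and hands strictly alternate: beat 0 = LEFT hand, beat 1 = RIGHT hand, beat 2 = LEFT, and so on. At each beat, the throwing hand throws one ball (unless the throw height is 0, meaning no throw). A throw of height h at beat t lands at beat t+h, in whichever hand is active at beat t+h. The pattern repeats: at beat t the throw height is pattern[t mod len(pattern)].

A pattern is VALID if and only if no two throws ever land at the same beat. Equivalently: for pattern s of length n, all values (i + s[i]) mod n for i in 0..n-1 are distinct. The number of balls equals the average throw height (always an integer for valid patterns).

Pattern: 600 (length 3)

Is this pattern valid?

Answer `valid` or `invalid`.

i=0: (i + s[i]) mod n = (0 + 6) mod 3 = 0
i=1: (i + s[i]) mod n = (1 + 0) mod 3 = 1
i=2: (i + s[i]) mod n = (2 + 0) mod 3 = 2
Residues: [0, 1, 2], distinct: True

Answer: valid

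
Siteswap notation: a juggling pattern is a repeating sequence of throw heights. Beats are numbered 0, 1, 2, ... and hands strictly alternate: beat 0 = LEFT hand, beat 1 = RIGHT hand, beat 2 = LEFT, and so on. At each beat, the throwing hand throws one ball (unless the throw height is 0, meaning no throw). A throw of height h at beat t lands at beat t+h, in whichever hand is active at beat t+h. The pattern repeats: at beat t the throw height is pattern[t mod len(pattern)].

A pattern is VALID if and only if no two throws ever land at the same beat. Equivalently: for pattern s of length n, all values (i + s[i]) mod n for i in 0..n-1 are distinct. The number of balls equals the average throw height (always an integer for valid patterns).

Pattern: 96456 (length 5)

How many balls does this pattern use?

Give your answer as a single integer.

Pattern = [9, 6, 4, 5, 6], length n = 5
  position 0: throw height = 9, running sum = 9
  position 1: throw height = 6, running sum = 15
  position 2: throw height = 4, running sum = 19
  position 3: throw height = 5, running sum = 24
  position 4: throw height = 6, running sum = 30
Total sum = 30; balls = sum / n = 30 / 5 = 6

Answer: 6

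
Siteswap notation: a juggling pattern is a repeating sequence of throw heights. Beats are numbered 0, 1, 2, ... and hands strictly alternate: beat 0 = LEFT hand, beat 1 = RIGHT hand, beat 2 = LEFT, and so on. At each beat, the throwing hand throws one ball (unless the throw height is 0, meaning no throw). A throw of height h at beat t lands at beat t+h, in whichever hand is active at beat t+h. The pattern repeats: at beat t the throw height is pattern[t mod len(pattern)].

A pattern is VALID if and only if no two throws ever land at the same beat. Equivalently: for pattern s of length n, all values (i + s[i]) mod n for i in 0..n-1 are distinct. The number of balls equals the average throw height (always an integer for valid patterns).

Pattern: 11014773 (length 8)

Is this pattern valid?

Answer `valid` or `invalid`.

Answer: invalid

Derivation:
i=0: (i + s[i]) mod n = (0 + 1) mod 8 = 1
i=1: (i + s[i]) mod n = (1 + 1) mod 8 = 2
i=2: (i + s[i]) mod n = (2 + 0) mod 8 = 2
i=3: (i + s[i]) mod n = (3 + 1) mod 8 = 4
i=4: (i + s[i]) mod n = (4 + 4) mod 8 = 0
i=5: (i + s[i]) mod n = (5 + 7) mod 8 = 4
i=6: (i + s[i]) mod n = (6 + 7) mod 8 = 5
i=7: (i + s[i]) mod n = (7 + 3) mod 8 = 2
Residues: [1, 2, 2, 4, 0, 4, 5, 2], distinct: False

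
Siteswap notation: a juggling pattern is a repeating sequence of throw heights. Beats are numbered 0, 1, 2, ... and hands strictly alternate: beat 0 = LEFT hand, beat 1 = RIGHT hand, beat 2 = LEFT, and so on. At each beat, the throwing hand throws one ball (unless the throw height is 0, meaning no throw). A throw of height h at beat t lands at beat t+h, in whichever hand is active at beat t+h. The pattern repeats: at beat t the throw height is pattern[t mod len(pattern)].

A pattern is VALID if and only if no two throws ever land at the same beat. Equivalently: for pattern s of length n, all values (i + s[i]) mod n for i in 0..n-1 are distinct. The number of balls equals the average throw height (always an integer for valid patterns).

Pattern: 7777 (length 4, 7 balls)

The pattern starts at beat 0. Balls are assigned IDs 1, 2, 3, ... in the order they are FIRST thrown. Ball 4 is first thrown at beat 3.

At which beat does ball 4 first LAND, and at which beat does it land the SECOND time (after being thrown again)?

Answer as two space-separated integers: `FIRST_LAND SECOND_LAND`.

Beat 0 (L): throw ball1 h=7 -> lands@7:R; in-air after throw: [b1@7:R]
Beat 1 (R): throw ball2 h=7 -> lands@8:L; in-air after throw: [b1@7:R b2@8:L]
Beat 2 (L): throw ball3 h=7 -> lands@9:R; in-air after throw: [b1@7:R b2@8:L b3@9:R]
Beat 3 (R): throw ball4 h=7 -> lands@10:L; in-air after throw: [b1@7:R b2@8:L b3@9:R b4@10:L]
Beat 4 (L): throw ball5 h=7 -> lands@11:R; in-air after throw: [b1@7:R b2@8:L b3@9:R b4@10:L b5@11:R]
Beat 5 (R): throw ball6 h=7 -> lands@12:L; in-air after throw: [b1@7:R b2@8:L b3@9:R b4@10:L b5@11:R b6@12:L]
Beat 6 (L): throw ball7 h=7 -> lands@13:R; in-air after throw: [b1@7:R b2@8:L b3@9:R b4@10:L b5@11:R b6@12:L b7@13:R]
Beat 7 (R): throw ball1 h=7 -> lands@14:L; in-air after throw: [b2@8:L b3@9:R b4@10:L b5@11:R b6@12:L b7@13:R b1@14:L]
Beat 8 (L): throw ball2 h=7 -> lands@15:R; in-air after throw: [b3@9:R b4@10:L b5@11:R b6@12:L b7@13:R b1@14:L b2@15:R]
Beat 9 (R): throw ball3 h=7 -> lands@16:L; in-air after throw: [b4@10:L b5@11:R b6@12:L b7@13:R b1@14:L b2@15:R b3@16:L]
Beat 10 (L): throw ball4 h=7 -> lands@17:R; in-air after throw: [b5@11:R b6@12:L b7@13:R b1@14:L b2@15:R b3@16:L b4@17:R]
Beat 11 (R): throw ball5 h=7 -> lands@18:L; in-air after throw: [b6@12:L b7@13:R b1@14:L b2@15:R b3@16:L b4@17:R b5@18:L]
Beat 12 (L): throw ball6 h=7 -> lands@19:R; in-air after throw: [b7@13:R b1@14:L b2@15:R b3@16:L b4@17:R b5@18:L b6@19:R]
Beat 13 (R): throw ball7 h=7 -> lands@20:L; in-air after throw: [b1@14:L b2@15:R b3@16:L b4@17:R b5@18:L b6@19:R b7@20:L]
Ball 4: thrown@3 h=7 -> first land @10; rethrown@10 h=7 -> second land @17

Answer: 10 17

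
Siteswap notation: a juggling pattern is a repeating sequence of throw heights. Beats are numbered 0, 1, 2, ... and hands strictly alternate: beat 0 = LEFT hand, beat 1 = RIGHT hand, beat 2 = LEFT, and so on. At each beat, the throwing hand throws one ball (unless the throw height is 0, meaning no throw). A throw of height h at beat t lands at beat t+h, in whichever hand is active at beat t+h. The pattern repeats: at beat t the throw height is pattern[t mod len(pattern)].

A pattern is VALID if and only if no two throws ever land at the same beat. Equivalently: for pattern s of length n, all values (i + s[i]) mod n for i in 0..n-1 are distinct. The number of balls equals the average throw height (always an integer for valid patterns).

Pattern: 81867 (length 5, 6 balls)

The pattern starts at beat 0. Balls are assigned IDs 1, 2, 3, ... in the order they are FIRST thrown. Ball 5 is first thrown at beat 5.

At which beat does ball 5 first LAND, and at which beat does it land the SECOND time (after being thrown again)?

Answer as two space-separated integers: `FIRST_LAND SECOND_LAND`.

Beat 0 (L): throw ball1 h=8 -> lands@8:L; in-air after throw: [b1@8:L]
Beat 1 (R): throw ball2 h=1 -> lands@2:L; in-air after throw: [b2@2:L b1@8:L]
Beat 2 (L): throw ball2 h=8 -> lands@10:L; in-air after throw: [b1@8:L b2@10:L]
Beat 3 (R): throw ball3 h=6 -> lands@9:R; in-air after throw: [b1@8:L b3@9:R b2@10:L]
Beat 4 (L): throw ball4 h=7 -> lands@11:R; in-air after throw: [b1@8:L b3@9:R b2@10:L b4@11:R]
Beat 5 (R): throw ball5 h=8 -> lands@13:R; in-air after throw: [b1@8:L b3@9:R b2@10:L b4@11:R b5@13:R]
Beat 6 (L): throw ball6 h=1 -> lands@7:R; in-air after throw: [b6@7:R b1@8:L b3@9:R b2@10:L b4@11:R b5@13:R]
Beat 7 (R): throw ball6 h=8 -> lands@15:R; in-air after throw: [b1@8:L b3@9:R b2@10:L b4@11:R b5@13:R b6@15:R]
Beat 8 (L): throw ball1 h=6 -> lands@14:L; in-air after throw: [b3@9:R b2@10:L b4@11:R b5@13:R b1@14:L b6@15:R]
Beat 9 (R): throw ball3 h=7 -> lands@16:L; in-air after throw: [b2@10:L b4@11:R b5@13:R b1@14:L b6@15:R b3@16:L]
Beat 10 (L): throw ball2 h=8 -> lands@18:L; in-air after throw: [b4@11:R b5@13:R b1@14:L b6@15:R b3@16:L b2@18:L]
Beat 11 (R): throw ball4 h=1 -> lands@12:L; in-air after throw: [b4@12:L b5@13:R b1@14:L b6@15:R b3@16:L b2@18:L]
Beat 12 (L): throw ball4 h=8 -> lands@20:L; in-air after throw: [b5@13:R b1@14:L b6@15:R b3@16:L b2@18:L b4@20:L]
Beat 13 (R): throw ball5 h=6 -> lands@19:R; in-air after throw: [b1@14:L b6@15:R b3@16:L b2@18:L b5@19:R b4@20:L]
Beat 14 (L): throw ball1 h=7 -> lands@21:R; in-air after throw: [b6@15:R b3@16:L b2@18:L b5@19:R b4@20:L b1@21:R]
Beat 15 (R): throw ball6 h=8 -> lands@23:R; in-air after throw: [b3@16:L b2@18:L b5@19:R b4@20:L b1@21:R b6@23:R]
Beat 16 (L): throw ball3 h=1 -> lands@17:R; in-air after throw: [b3@17:R b2@18:L b5@19:R b4@20:L b1@21:R b6@23:R]
Ball 5: thrown@5 h=8 -> first land @13; rethrown@13 h=6 -> second land @19

Answer: 13 19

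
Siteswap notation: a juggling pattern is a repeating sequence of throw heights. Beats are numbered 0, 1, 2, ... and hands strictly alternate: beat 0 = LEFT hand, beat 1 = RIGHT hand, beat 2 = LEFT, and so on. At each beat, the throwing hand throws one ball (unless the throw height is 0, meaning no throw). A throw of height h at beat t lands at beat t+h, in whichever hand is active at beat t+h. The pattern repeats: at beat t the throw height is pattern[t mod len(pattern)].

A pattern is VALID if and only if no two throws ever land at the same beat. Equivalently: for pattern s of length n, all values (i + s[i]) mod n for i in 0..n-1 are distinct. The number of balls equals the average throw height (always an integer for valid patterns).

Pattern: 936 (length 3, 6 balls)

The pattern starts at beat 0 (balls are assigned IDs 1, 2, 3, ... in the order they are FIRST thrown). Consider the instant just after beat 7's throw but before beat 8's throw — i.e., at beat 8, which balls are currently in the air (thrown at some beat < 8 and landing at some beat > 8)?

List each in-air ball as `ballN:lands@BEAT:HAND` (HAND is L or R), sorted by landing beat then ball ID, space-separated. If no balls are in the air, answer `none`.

Answer: ball1:lands@9:R ball2:lands@10:L ball5:lands@11:R ball4:lands@12:L ball6:lands@15:R

Derivation:
Beat 0 (L): throw ball1 h=9 -> lands@9:R; in-air after throw: [b1@9:R]
Beat 1 (R): throw ball2 h=3 -> lands@4:L; in-air after throw: [b2@4:L b1@9:R]
Beat 2 (L): throw ball3 h=6 -> lands@8:L; in-air after throw: [b2@4:L b3@8:L b1@9:R]
Beat 3 (R): throw ball4 h=9 -> lands@12:L; in-air after throw: [b2@4:L b3@8:L b1@9:R b4@12:L]
Beat 4 (L): throw ball2 h=3 -> lands@7:R; in-air after throw: [b2@7:R b3@8:L b1@9:R b4@12:L]
Beat 5 (R): throw ball5 h=6 -> lands@11:R; in-air after throw: [b2@7:R b3@8:L b1@9:R b5@11:R b4@12:L]
Beat 6 (L): throw ball6 h=9 -> lands@15:R; in-air after throw: [b2@7:R b3@8:L b1@9:R b5@11:R b4@12:L b6@15:R]
Beat 7 (R): throw ball2 h=3 -> lands@10:L; in-air after throw: [b3@8:L b1@9:R b2@10:L b5@11:R b4@12:L b6@15:R]
Beat 8 (L): throw ball3 h=6 -> lands@14:L; in-air after throw: [b1@9:R b2@10:L b5@11:R b4@12:L b3@14:L b6@15:R]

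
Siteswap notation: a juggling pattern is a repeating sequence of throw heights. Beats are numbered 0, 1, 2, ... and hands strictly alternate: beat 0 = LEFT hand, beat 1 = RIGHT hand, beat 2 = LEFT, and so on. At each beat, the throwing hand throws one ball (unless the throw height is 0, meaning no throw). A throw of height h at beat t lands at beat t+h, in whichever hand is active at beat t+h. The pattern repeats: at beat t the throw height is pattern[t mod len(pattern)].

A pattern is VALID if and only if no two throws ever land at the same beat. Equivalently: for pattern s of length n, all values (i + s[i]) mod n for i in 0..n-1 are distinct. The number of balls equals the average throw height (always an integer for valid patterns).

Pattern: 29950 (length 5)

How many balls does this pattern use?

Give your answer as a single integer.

Pattern = [2, 9, 9, 5, 0], length n = 5
  position 0: throw height = 2, running sum = 2
  position 1: throw height = 9, running sum = 11
  position 2: throw height = 9, running sum = 20
  position 3: throw height = 5, running sum = 25
  position 4: throw height = 0, running sum = 25
Total sum = 25; balls = sum / n = 25 / 5 = 5

Answer: 5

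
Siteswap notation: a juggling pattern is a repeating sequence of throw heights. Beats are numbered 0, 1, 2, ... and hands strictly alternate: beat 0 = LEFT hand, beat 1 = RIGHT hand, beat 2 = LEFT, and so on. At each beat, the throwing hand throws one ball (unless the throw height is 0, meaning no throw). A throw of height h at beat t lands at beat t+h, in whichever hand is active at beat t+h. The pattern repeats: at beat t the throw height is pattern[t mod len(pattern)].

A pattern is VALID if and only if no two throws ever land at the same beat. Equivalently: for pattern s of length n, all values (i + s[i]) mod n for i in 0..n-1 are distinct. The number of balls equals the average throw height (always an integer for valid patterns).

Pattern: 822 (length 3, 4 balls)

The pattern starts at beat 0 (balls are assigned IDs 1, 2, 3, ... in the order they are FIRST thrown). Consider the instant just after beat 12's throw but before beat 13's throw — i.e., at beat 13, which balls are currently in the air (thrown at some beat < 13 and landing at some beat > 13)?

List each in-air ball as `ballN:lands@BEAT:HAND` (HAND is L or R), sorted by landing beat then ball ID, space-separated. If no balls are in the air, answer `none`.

Answer: ball3:lands@14:L ball4:lands@17:R ball1:lands@20:L

Derivation:
Beat 0 (L): throw ball1 h=8 -> lands@8:L; in-air after throw: [b1@8:L]
Beat 1 (R): throw ball2 h=2 -> lands@3:R; in-air after throw: [b2@3:R b1@8:L]
Beat 2 (L): throw ball3 h=2 -> lands@4:L; in-air after throw: [b2@3:R b3@4:L b1@8:L]
Beat 3 (R): throw ball2 h=8 -> lands@11:R; in-air after throw: [b3@4:L b1@8:L b2@11:R]
Beat 4 (L): throw ball3 h=2 -> lands@6:L; in-air after throw: [b3@6:L b1@8:L b2@11:R]
Beat 5 (R): throw ball4 h=2 -> lands@7:R; in-air after throw: [b3@6:L b4@7:R b1@8:L b2@11:R]
Beat 6 (L): throw ball3 h=8 -> lands@14:L; in-air after throw: [b4@7:R b1@8:L b2@11:R b3@14:L]
Beat 7 (R): throw ball4 h=2 -> lands@9:R; in-air after throw: [b1@8:L b4@9:R b2@11:R b3@14:L]
Beat 8 (L): throw ball1 h=2 -> lands@10:L; in-air after throw: [b4@9:R b1@10:L b2@11:R b3@14:L]
Beat 9 (R): throw ball4 h=8 -> lands@17:R; in-air after throw: [b1@10:L b2@11:R b3@14:L b4@17:R]
Beat 10 (L): throw ball1 h=2 -> lands@12:L; in-air after throw: [b2@11:R b1@12:L b3@14:L b4@17:R]
Beat 11 (R): throw ball2 h=2 -> lands@13:R; in-air after throw: [b1@12:L b2@13:R b3@14:L b4@17:R]
Beat 12 (L): throw ball1 h=8 -> lands@20:L; in-air after throw: [b2@13:R b3@14:L b4@17:R b1@20:L]
Beat 13 (R): throw ball2 h=2 -> lands@15:R; in-air after throw: [b3@14:L b2@15:R b4@17:R b1@20:L]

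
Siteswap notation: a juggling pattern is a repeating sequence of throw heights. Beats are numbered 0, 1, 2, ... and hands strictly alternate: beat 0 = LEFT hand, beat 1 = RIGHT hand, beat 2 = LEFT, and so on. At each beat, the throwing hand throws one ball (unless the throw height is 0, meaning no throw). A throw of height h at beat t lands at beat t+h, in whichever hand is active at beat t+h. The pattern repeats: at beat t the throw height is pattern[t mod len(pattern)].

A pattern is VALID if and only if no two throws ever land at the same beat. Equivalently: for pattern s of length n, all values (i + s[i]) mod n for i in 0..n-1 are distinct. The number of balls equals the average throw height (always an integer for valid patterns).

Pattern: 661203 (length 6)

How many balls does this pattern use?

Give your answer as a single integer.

Pattern = [6, 6, 1, 2, 0, 3], length n = 6
  position 0: throw height = 6, running sum = 6
  position 1: throw height = 6, running sum = 12
  position 2: throw height = 1, running sum = 13
  position 3: throw height = 2, running sum = 15
  position 4: throw height = 0, running sum = 15
  position 5: throw height = 3, running sum = 18
Total sum = 18; balls = sum / n = 18 / 6 = 3

Answer: 3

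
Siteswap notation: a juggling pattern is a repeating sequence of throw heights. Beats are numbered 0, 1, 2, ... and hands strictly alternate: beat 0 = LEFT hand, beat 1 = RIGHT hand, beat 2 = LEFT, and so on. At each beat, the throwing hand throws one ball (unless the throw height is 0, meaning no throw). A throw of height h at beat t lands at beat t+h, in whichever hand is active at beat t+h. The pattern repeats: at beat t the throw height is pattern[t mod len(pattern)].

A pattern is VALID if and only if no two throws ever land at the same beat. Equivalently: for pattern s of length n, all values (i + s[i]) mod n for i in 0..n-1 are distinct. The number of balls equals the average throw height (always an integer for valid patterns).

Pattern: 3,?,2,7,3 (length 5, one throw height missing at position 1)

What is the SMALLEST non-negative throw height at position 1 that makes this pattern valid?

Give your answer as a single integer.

i=0: (0 + 3) mod 5 = 3
i=1: s[i]=? (unknown)
i=2: (2 + 2) mod 5 = 4
i=3: (3 + 7) mod 5 = 0
i=4: (4 + 3) mod 5 = 2
Known residues: [0, 2, 3, 4]; need a permutation of 0..4, so missing residue r = 1
Need (1 + s) mod 5 = 1; smallest s = (1 - 1) mod 5 = 0

Answer: 0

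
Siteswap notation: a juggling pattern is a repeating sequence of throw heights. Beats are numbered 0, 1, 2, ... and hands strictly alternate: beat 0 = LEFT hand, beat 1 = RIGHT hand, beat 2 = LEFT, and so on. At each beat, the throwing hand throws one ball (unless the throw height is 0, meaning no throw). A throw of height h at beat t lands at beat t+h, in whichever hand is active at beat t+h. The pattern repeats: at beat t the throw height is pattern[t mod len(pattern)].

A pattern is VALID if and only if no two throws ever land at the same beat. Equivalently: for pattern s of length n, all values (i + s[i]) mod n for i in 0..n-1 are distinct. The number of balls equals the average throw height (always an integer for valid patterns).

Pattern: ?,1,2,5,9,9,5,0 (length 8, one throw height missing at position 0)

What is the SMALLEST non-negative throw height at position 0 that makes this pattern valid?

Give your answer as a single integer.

i=0: s[i]=? (unknown)
i=1: (1 + 1) mod 8 = 2
i=2: (2 + 2) mod 8 = 4
i=3: (3 + 5) mod 8 = 0
i=4: (4 + 9) mod 8 = 5
i=5: (5 + 9) mod 8 = 6
i=6: (6 + 5) mod 8 = 3
i=7: (7 + 0) mod 8 = 7
Known residues: [0, 2, 3, 4, 5, 6, 7]; need a permutation of 0..7, so missing residue r = 1
Need (0 + s) mod 8 = 1; smallest s = (1 - 0) mod 8 = 1

Answer: 1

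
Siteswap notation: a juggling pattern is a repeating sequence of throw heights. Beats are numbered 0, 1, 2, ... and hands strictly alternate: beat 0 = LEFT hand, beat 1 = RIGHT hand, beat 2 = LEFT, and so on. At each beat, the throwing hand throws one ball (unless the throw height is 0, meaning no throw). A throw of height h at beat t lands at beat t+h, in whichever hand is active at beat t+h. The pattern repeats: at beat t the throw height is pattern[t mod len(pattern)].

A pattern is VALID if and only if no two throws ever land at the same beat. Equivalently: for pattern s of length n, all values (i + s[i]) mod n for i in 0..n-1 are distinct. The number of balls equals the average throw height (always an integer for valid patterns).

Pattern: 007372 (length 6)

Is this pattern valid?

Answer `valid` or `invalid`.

Answer: invalid

Derivation:
i=0: (i + s[i]) mod n = (0 + 0) mod 6 = 0
i=1: (i + s[i]) mod n = (1 + 0) mod 6 = 1
i=2: (i + s[i]) mod n = (2 + 7) mod 6 = 3
i=3: (i + s[i]) mod n = (3 + 3) mod 6 = 0
i=4: (i + s[i]) mod n = (4 + 7) mod 6 = 5
i=5: (i + s[i]) mod n = (5 + 2) mod 6 = 1
Residues: [0, 1, 3, 0, 5, 1], distinct: False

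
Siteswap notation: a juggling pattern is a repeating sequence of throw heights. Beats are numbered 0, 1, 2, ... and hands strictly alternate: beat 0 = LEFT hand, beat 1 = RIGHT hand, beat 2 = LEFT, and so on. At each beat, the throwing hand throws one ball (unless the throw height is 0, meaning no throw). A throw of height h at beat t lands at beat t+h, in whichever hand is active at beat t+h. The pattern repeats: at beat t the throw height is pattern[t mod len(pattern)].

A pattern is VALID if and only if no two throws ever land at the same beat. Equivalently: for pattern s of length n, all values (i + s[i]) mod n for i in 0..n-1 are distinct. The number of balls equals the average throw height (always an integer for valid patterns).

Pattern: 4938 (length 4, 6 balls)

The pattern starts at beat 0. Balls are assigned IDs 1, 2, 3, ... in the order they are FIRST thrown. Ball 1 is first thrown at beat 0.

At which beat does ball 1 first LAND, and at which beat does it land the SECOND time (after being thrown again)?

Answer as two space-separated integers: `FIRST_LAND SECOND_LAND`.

Beat 0 (L): throw ball1 h=4 -> lands@4:L; in-air after throw: [b1@4:L]
Beat 1 (R): throw ball2 h=9 -> lands@10:L; in-air after throw: [b1@4:L b2@10:L]
Beat 2 (L): throw ball3 h=3 -> lands@5:R; in-air after throw: [b1@4:L b3@5:R b2@10:L]
Beat 3 (R): throw ball4 h=8 -> lands@11:R; in-air after throw: [b1@4:L b3@5:R b2@10:L b4@11:R]
Beat 4 (L): throw ball1 h=4 -> lands@8:L; in-air after throw: [b3@5:R b1@8:L b2@10:L b4@11:R]
Beat 5 (R): throw ball3 h=9 -> lands@14:L; in-air after throw: [b1@8:L b2@10:L b4@11:R b3@14:L]
Beat 6 (L): throw ball5 h=3 -> lands@9:R; in-air after throw: [b1@8:L b5@9:R b2@10:L b4@11:R b3@14:L]
Beat 7 (R): throw ball6 h=8 -> lands@15:R; in-air after throw: [b1@8:L b5@9:R b2@10:L b4@11:R b3@14:L b6@15:R]
Beat 8 (L): throw ball1 h=4 -> lands@12:L; in-air after throw: [b5@9:R b2@10:L b4@11:R b1@12:L b3@14:L b6@15:R]
Ball 1: thrown@0 h=4 -> first land @4; rethrown@4 h=4 -> second land @8

Answer: 4 8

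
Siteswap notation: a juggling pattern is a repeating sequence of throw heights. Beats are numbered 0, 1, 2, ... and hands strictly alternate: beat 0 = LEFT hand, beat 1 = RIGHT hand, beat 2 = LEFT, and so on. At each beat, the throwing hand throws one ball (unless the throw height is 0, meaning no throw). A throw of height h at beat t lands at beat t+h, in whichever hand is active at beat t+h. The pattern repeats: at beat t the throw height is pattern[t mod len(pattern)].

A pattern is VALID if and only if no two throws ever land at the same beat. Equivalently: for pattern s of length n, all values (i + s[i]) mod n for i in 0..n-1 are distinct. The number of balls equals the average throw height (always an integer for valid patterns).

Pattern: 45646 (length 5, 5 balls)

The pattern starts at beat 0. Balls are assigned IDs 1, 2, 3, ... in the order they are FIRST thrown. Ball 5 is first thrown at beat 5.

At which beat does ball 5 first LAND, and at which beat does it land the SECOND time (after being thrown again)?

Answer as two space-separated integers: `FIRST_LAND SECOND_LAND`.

Answer: 9 15

Derivation:
Beat 0 (L): throw ball1 h=4 -> lands@4:L; in-air after throw: [b1@4:L]
Beat 1 (R): throw ball2 h=5 -> lands@6:L; in-air after throw: [b1@4:L b2@6:L]
Beat 2 (L): throw ball3 h=6 -> lands@8:L; in-air after throw: [b1@4:L b2@6:L b3@8:L]
Beat 3 (R): throw ball4 h=4 -> lands@7:R; in-air after throw: [b1@4:L b2@6:L b4@7:R b3@8:L]
Beat 4 (L): throw ball1 h=6 -> lands@10:L; in-air after throw: [b2@6:L b4@7:R b3@8:L b1@10:L]
Beat 5 (R): throw ball5 h=4 -> lands@9:R; in-air after throw: [b2@6:L b4@7:R b3@8:L b5@9:R b1@10:L]
Beat 6 (L): throw ball2 h=5 -> lands@11:R; in-air after throw: [b4@7:R b3@8:L b5@9:R b1@10:L b2@11:R]
Beat 7 (R): throw ball4 h=6 -> lands@13:R; in-air after throw: [b3@8:L b5@9:R b1@10:L b2@11:R b4@13:R]
Beat 8 (L): throw ball3 h=4 -> lands@12:L; in-air after throw: [b5@9:R b1@10:L b2@11:R b3@12:L b4@13:R]
Beat 9 (R): throw ball5 h=6 -> lands@15:R; in-air after throw: [b1@10:L b2@11:R b3@12:L b4@13:R b5@15:R]
Beat 10 (L): throw ball1 h=4 -> lands@14:L; in-air after throw: [b2@11:R b3@12:L b4@13:R b1@14:L b5@15:R]
Beat 11 (R): throw ball2 h=5 -> lands@16:L; in-air after throw: [b3@12:L b4@13:R b1@14:L b5@15:R b2@16:L]
Beat 12 (L): throw ball3 h=6 -> lands@18:L; in-air after throw: [b4@13:R b1@14:L b5@15:R b2@16:L b3@18:L]
Beat 13 (R): throw ball4 h=4 -> lands@17:R; in-air after throw: [b1@14:L b5@15:R b2@16:L b4@17:R b3@18:L]
Beat 14 (L): throw ball1 h=6 -> lands@20:L; in-air after throw: [b5@15:R b2@16:L b4@17:R b3@18:L b1@20:L]
Beat 15 (R): throw ball5 h=4 -> lands@19:R; in-air after throw: [b2@16:L b4@17:R b3@18:L b5@19:R b1@20:L]
Ball 5: thrown@5 h=4 -> first land @9; rethrown@9 h=6 -> second land @15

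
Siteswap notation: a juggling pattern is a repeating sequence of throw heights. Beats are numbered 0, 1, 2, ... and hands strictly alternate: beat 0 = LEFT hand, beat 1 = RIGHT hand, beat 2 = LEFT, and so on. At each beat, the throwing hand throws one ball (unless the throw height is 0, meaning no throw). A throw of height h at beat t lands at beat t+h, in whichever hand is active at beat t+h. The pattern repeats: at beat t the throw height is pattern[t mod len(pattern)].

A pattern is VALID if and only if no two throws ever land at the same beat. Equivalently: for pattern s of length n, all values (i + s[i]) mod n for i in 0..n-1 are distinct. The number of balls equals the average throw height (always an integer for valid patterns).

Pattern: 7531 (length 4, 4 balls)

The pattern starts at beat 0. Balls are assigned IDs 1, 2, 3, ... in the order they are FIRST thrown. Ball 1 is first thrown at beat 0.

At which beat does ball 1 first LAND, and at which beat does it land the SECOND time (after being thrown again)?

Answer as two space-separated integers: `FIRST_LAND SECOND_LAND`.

Beat 0 (L): throw ball1 h=7 -> lands@7:R; in-air after throw: [b1@7:R]
Beat 1 (R): throw ball2 h=5 -> lands@6:L; in-air after throw: [b2@6:L b1@7:R]
Beat 2 (L): throw ball3 h=3 -> lands@5:R; in-air after throw: [b3@5:R b2@6:L b1@7:R]
Beat 3 (R): throw ball4 h=1 -> lands@4:L; in-air after throw: [b4@4:L b3@5:R b2@6:L b1@7:R]
Beat 4 (L): throw ball4 h=7 -> lands@11:R; in-air after throw: [b3@5:R b2@6:L b1@7:R b4@11:R]
Beat 5 (R): throw ball3 h=5 -> lands@10:L; in-air after throw: [b2@6:L b1@7:R b3@10:L b4@11:R]
Beat 6 (L): throw ball2 h=3 -> lands@9:R; in-air after throw: [b1@7:R b2@9:R b3@10:L b4@11:R]
Beat 7 (R): throw ball1 h=1 -> lands@8:L; in-air after throw: [b1@8:L b2@9:R b3@10:L b4@11:R]
Beat 8 (L): throw ball1 h=7 -> lands@15:R; in-air after throw: [b2@9:R b3@10:L b4@11:R b1@15:R]
Ball 1: thrown@0 h=7 -> first land @7; rethrown@7 h=1 -> second land @8

Answer: 7 8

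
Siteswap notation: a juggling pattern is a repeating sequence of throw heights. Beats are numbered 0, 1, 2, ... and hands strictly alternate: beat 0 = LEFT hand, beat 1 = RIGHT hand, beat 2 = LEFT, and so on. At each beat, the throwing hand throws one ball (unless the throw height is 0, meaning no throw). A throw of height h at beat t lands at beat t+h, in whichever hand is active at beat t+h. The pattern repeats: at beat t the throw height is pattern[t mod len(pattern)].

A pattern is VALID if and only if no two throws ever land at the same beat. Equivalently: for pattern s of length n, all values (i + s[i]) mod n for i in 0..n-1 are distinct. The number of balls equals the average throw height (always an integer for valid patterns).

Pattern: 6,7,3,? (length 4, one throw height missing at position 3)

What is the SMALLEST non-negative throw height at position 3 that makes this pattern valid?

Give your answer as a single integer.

Answer: 0

Derivation:
i=0: (0 + 6) mod 4 = 2
i=1: (1 + 7) mod 4 = 0
i=2: (2 + 3) mod 4 = 1
i=3: s[i]=? (unknown)
Known residues: [0, 1, 2]; need a permutation of 0..3, so missing residue r = 3
Need (3 + s) mod 4 = 3; smallest s = (3 - 3) mod 4 = 0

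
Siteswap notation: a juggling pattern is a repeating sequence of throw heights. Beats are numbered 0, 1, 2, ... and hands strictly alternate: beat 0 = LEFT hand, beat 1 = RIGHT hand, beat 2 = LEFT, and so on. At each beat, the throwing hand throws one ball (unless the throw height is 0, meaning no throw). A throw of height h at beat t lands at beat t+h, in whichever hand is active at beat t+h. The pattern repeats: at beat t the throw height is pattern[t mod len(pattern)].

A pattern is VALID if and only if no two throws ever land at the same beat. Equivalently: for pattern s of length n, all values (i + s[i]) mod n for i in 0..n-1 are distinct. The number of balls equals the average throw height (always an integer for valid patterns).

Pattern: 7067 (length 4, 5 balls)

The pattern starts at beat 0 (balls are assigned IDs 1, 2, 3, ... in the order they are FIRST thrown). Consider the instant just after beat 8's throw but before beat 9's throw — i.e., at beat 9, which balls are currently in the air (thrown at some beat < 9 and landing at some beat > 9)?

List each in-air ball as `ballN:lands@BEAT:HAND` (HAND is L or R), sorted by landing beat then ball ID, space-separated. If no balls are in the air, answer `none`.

Beat 0 (L): throw ball1 h=7 -> lands@7:R; in-air after throw: [b1@7:R]
Beat 2 (L): throw ball2 h=6 -> lands@8:L; in-air after throw: [b1@7:R b2@8:L]
Beat 3 (R): throw ball3 h=7 -> lands@10:L; in-air after throw: [b1@7:R b2@8:L b3@10:L]
Beat 4 (L): throw ball4 h=7 -> lands@11:R; in-air after throw: [b1@7:R b2@8:L b3@10:L b4@11:R]
Beat 6 (L): throw ball5 h=6 -> lands@12:L; in-air after throw: [b1@7:R b2@8:L b3@10:L b4@11:R b5@12:L]
Beat 7 (R): throw ball1 h=7 -> lands@14:L; in-air after throw: [b2@8:L b3@10:L b4@11:R b5@12:L b1@14:L]
Beat 8 (L): throw ball2 h=7 -> lands@15:R; in-air after throw: [b3@10:L b4@11:R b5@12:L b1@14:L b2@15:R]

Answer: ball3:lands@10:L ball4:lands@11:R ball5:lands@12:L ball1:lands@14:L ball2:lands@15:R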